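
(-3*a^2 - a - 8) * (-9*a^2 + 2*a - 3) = 27*a^4 + 3*a^3 + 79*a^2 - 13*a + 24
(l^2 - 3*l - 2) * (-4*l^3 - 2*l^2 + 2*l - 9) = -4*l^5 + 10*l^4 + 16*l^3 - 11*l^2 + 23*l + 18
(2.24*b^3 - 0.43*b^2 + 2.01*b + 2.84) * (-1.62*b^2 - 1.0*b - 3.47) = -3.6288*b^5 - 1.5434*b^4 - 10.599*b^3 - 5.1187*b^2 - 9.8147*b - 9.8548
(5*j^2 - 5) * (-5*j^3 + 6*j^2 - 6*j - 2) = -25*j^5 + 30*j^4 - 5*j^3 - 40*j^2 + 30*j + 10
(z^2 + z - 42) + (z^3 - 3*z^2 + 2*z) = z^3 - 2*z^2 + 3*z - 42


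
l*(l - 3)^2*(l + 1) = l^4 - 5*l^3 + 3*l^2 + 9*l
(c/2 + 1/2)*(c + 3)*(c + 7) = c^3/2 + 11*c^2/2 + 31*c/2 + 21/2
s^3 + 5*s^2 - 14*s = s*(s - 2)*(s + 7)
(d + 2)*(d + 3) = d^2 + 5*d + 6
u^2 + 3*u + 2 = (u + 1)*(u + 2)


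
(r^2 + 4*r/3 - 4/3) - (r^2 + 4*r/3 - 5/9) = -7/9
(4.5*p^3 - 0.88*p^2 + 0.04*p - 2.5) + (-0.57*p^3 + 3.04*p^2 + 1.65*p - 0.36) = 3.93*p^3 + 2.16*p^2 + 1.69*p - 2.86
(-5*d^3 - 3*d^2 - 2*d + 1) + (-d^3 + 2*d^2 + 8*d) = -6*d^3 - d^2 + 6*d + 1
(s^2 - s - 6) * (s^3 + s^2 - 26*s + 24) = s^5 - 33*s^3 + 44*s^2 + 132*s - 144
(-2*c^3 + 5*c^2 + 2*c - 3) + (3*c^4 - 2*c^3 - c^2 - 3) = 3*c^4 - 4*c^3 + 4*c^2 + 2*c - 6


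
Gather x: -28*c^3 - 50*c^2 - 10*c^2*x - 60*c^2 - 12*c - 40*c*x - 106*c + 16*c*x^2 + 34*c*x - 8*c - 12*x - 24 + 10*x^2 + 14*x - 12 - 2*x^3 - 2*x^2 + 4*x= -28*c^3 - 110*c^2 - 126*c - 2*x^3 + x^2*(16*c + 8) + x*(-10*c^2 - 6*c + 6) - 36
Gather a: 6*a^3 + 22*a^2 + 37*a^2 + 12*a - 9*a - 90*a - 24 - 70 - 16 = 6*a^3 + 59*a^2 - 87*a - 110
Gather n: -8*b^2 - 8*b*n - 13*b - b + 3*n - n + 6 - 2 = -8*b^2 - 14*b + n*(2 - 8*b) + 4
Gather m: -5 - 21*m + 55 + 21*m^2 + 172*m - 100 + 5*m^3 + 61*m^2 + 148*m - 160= 5*m^3 + 82*m^2 + 299*m - 210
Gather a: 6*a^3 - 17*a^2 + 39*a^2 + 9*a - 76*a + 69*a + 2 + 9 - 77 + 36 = 6*a^3 + 22*a^2 + 2*a - 30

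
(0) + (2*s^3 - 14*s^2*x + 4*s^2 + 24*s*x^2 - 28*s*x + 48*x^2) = 2*s^3 - 14*s^2*x + 4*s^2 + 24*s*x^2 - 28*s*x + 48*x^2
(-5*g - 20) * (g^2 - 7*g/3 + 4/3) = -5*g^3 - 25*g^2/3 + 40*g - 80/3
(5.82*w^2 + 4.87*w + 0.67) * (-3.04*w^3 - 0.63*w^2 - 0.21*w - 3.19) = -17.6928*w^5 - 18.4714*w^4 - 6.3271*w^3 - 20.0106*w^2 - 15.676*w - 2.1373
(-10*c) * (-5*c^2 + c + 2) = 50*c^3 - 10*c^2 - 20*c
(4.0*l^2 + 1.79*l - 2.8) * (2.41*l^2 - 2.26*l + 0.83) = 9.64*l^4 - 4.7261*l^3 - 7.4734*l^2 + 7.8137*l - 2.324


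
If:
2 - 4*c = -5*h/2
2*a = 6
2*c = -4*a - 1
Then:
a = 3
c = -13/2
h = -56/5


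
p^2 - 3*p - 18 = (p - 6)*(p + 3)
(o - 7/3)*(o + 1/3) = o^2 - 2*o - 7/9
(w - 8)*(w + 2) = w^2 - 6*w - 16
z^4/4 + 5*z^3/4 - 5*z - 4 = (z/4 + 1)*(z - 2)*(z + 1)*(z + 2)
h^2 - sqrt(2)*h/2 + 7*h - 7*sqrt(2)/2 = (h + 7)*(h - sqrt(2)/2)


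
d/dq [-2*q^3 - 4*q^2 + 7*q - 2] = -6*q^2 - 8*q + 7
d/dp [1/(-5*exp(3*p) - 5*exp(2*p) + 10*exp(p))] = (3*exp(2*p) + 2*exp(p) - 2)*exp(-p)/(5*(exp(2*p) + exp(p) - 2)^2)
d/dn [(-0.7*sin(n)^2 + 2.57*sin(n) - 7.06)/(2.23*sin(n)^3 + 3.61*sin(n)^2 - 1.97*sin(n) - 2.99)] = (1.561*sin(n)^4 - 11.4622*sin(n)^3 + 39.3327*sin(n)^2 + 55.1592*sin(n) - 21.5925)*cos(n)/(4.9729*sin(n)^6 + 16.1006*sin(n)^5 + 4.2459*sin(n)^4 - 27.5588*sin(n)^3 - 17.7069*sin(n)^2 + 11.7806*sin(n) + 8.9401)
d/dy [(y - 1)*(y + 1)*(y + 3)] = 3*y^2 + 6*y - 1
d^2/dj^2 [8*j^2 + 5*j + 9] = 16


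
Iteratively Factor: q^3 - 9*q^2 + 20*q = (q - 4)*(q^2 - 5*q) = (q - 5)*(q - 4)*(q)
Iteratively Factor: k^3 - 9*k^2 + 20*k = (k - 4)*(k^2 - 5*k) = k*(k - 4)*(k - 5)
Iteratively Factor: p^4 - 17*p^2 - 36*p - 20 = (p + 2)*(p^3 - 2*p^2 - 13*p - 10) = (p + 2)^2*(p^2 - 4*p - 5) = (p + 1)*(p + 2)^2*(p - 5)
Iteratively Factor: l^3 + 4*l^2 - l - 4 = (l - 1)*(l^2 + 5*l + 4) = (l - 1)*(l + 1)*(l + 4)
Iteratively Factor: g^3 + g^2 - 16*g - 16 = (g + 1)*(g^2 - 16) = (g + 1)*(g + 4)*(g - 4)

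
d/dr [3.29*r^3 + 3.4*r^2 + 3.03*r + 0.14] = 9.87*r^2 + 6.8*r + 3.03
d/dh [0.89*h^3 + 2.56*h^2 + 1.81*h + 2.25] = 2.67*h^2 + 5.12*h + 1.81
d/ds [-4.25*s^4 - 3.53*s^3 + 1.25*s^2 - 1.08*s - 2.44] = -17.0*s^3 - 10.59*s^2 + 2.5*s - 1.08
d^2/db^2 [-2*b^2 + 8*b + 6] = -4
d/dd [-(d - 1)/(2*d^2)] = (d - 2)/(2*d^3)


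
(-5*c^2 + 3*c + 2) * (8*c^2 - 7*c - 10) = -40*c^4 + 59*c^3 + 45*c^2 - 44*c - 20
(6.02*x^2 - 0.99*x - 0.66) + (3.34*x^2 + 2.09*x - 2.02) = 9.36*x^2 + 1.1*x - 2.68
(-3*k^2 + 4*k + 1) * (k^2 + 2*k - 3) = -3*k^4 - 2*k^3 + 18*k^2 - 10*k - 3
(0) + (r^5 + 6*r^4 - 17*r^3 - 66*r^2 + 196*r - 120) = r^5 + 6*r^4 - 17*r^3 - 66*r^2 + 196*r - 120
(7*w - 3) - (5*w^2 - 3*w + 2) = -5*w^2 + 10*w - 5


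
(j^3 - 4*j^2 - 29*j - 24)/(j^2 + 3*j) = j - 7 - 8/j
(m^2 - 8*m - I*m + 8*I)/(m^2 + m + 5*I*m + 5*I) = (m^2 - 8*m - I*m + 8*I)/(m^2 + m + 5*I*m + 5*I)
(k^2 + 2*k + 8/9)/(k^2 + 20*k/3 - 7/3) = (9*k^2 + 18*k + 8)/(3*(3*k^2 + 20*k - 7))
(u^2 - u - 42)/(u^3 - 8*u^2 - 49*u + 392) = (u + 6)/(u^2 - u - 56)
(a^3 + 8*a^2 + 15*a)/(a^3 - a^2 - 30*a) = (a + 3)/(a - 6)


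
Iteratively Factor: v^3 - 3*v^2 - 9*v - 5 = (v + 1)*(v^2 - 4*v - 5) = (v - 5)*(v + 1)*(v + 1)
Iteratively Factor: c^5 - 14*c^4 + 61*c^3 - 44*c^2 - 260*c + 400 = (c - 4)*(c^4 - 10*c^3 + 21*c^2 + 40*c - 100) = (c - 5)*(c - 4)*(c^3 - 5*c^2 - 4*c + 20) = (c - 5)*(c - 4)*(c - 2)*(c^2 - 3*c - 10) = (c - 5)^2*(c - 4)*(c - 2)*(c + 2)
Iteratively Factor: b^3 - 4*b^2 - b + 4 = (b - 4)*(b^2 - 1) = (b - 4)*(b - 1)*(b + 1)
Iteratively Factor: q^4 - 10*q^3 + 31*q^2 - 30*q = (q - 5)*(q^3 - 5*q^2 + 6*q) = (q - 5)*(q - 3)*(q^2 - 2*q) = q*(q - 5)*(q - 3)*(q - 2)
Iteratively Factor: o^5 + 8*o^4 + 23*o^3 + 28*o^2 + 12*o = (o + 2)*(o^4 + 6*o^3 + 11*o^2 + 6*o) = (o + 1)*(o + 2)*(o^3 + 5*o^2 + 6*o) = o*(o + 1)*(o + 2)*(o^2 + 5*o + 6) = o*(o + 1)*(o + 2)^2*(o + 3)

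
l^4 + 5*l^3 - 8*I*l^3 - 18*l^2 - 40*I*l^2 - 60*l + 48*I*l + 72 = (l - 1)*(l + 6)*(l - 6*I)*(l - 2*I)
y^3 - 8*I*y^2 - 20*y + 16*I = (y - 4*I)*(y - 2*I)^2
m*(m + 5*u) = m^2 + 5*m*u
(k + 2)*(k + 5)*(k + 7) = k^3 + 14*k^2 + 59*k + 70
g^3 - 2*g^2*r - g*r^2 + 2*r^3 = (g - 2*r)*(g - r)*(g + r)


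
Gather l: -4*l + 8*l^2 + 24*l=8*l^2 + 20*l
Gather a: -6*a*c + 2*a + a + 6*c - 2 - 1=a*(3 - 6*c) + 6*c - 3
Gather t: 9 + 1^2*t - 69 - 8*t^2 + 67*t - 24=-8*t^2 + 68*t - 84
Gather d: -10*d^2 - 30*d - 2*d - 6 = -10*d^2 - 32*d - 6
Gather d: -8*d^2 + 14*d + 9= -8*d^2 + 14*d + 9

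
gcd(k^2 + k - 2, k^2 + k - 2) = k^2 + k - 2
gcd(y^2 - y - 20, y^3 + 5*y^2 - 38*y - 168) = y + 4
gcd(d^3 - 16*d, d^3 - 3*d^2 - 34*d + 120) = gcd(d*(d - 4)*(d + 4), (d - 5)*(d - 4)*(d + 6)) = d - 4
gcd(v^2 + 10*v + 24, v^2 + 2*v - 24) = v + 6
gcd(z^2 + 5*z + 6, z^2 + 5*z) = 1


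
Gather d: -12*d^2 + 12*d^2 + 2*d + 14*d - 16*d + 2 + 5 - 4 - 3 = 0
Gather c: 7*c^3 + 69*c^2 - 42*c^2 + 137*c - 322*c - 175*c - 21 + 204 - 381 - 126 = 7*c^3 + 27*c^2 - 360*c - 324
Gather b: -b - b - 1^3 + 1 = -2*b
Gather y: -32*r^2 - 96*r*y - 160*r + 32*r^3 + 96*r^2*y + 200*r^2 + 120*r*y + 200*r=32*r^3 + 168*r^2 + 40*r + y*(96*r^2 + 24*r)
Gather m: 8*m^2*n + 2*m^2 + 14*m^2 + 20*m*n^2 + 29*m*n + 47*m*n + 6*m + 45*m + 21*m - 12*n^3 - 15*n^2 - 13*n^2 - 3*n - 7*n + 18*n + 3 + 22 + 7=m^2*(8*n + 16) + m*(20*n^2 + 76*n + 72) - 12*n^3 - 28*n^2 + 8*n + 32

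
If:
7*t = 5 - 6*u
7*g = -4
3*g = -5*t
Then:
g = -4/7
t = 12/35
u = 13/30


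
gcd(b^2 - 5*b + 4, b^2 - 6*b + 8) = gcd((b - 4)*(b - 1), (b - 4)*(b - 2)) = b - 4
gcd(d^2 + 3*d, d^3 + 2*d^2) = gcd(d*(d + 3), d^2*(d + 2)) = d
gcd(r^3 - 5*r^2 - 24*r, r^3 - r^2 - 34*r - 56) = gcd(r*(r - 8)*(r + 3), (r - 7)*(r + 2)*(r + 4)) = 1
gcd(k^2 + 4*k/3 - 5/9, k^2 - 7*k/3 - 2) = 1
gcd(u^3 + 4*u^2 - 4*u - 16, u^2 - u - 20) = u + 4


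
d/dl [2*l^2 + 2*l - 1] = 4*l + 2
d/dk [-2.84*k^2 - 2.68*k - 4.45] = -5.68*k - 2.68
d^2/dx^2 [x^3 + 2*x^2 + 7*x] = 6*x + 4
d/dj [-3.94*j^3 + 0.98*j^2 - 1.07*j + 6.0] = -11.82*j^2 + 1.96*j - 1.07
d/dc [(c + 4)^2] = 2*c + 8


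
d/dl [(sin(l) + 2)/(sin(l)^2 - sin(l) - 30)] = (-4*sin(l) + cos(l)^2 - 29)*cos(l)/(sin(l) + cos(l)^2 + 29)^2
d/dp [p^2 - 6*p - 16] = 2*p - 6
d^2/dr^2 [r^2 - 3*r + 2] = 2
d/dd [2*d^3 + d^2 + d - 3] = 6*d^2 + 2*d + 1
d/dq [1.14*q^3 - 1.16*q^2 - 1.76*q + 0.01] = 3.42*q^2 - 2.32*q - 1.76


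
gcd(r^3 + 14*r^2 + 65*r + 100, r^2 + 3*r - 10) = r + 5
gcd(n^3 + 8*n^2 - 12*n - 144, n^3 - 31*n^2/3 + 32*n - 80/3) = n - 4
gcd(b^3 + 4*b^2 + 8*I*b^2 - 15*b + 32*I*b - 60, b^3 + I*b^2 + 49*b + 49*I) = 1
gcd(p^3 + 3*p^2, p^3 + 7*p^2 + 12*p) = p^2 + 3*p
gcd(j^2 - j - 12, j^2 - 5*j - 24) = j + 3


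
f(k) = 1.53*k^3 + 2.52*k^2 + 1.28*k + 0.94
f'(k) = 4.59*k^2 + 5.04*k + 1.28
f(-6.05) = -253.38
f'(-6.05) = 138.79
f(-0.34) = 0.74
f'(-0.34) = 0.10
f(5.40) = 322.26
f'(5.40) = 162.34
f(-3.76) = -49.58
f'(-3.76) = 47.22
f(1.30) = 10.22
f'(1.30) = 15.59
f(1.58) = 15.29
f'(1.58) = 20.70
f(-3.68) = -45.89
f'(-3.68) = 44.89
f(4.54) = 201.86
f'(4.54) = 118.77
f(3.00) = 68.77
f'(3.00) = 57.71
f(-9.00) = -921.83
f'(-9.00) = 327.71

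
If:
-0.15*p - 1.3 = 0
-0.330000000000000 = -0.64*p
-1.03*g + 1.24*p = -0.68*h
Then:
No Solution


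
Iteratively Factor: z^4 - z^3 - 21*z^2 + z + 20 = (z + 1)*(z^3 - 2*z^2 - 19*z + 20) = (z - 1)*(z + 1)*(z^2 - z - 20) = (z - 1)*(z + 1)*(z + 4)*(z - 5)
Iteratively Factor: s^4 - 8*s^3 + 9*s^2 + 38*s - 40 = (s - 1)*(s^3 - 7*s^2 + 2*s + 40) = (s - 1)*(s + 2)*(s^2 - 9*s + 20) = (s - 5)*(s - 1)*(s + 2)*(s - 4)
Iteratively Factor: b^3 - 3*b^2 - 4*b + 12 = (b - 2)*(b^2 - b - 6) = (b - 2)*(b + 2)*(b - 3)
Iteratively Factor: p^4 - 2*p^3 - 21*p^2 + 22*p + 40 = (p + 1)*(p^3 - 3*p^2 - 18*p + 40) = (p - 5)*(p + 1)*(p^2 + 2*p - 8) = (p - 5)*(p - 2)*(p + 1)*(p + 4)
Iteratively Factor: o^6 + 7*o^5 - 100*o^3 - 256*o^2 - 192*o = (o + 2)*(o^5 + 5*o^4 - 10*o^3 - 80*o^2 - 96*o) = (o - 4)*(o + 2)*(o^4 + 9*o^3 + 26*o^2 + 24*o) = (o - 4)*(o + 2)*(o + 3)*(o^3 + 6*o^2 + 8*o) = o*(o - 4)*(o + 2)*(o + 3)*(o^2 + 6*o + 8) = o*(o - 4)*(o + 2)*(o + 3)*(o + 4)*(o + 2)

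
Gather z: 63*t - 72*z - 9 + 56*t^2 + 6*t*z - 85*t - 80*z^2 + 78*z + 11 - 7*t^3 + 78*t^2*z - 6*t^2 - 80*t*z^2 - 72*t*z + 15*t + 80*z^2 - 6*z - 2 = -7*t^3 + 50*t^2 - 80*t*z^2 - 7*t + z*(78*t^2 - 66*t)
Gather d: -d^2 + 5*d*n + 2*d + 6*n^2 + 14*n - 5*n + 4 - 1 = -d^2 + d*(5*n + 2) + 6*n^2 + 9*n + 3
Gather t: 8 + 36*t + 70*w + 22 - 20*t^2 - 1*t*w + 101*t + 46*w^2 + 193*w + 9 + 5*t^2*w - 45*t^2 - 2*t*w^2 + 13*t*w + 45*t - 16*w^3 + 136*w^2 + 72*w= t^2*(5*w - 65) + t*(-2*w^2 + 12*w + 182) - 16*w^3 + 182*w^2 + 335*w + 39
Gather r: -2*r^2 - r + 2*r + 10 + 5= -2*r^2 + r + 15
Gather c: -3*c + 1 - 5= -3*c - 4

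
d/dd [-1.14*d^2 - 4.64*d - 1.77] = -2.28*d - 4.64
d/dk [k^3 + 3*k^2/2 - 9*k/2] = 3*k^2 + 3*k - 9/2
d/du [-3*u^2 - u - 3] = -6*u - 1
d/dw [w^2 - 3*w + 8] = 2*w - 3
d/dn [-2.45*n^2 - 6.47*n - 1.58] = -4.9*n - 6.47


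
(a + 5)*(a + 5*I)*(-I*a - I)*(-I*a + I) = -a^4 - 5*a^3 - 5*I*a^3 + a^2 - 25*I*a^2 + 5*a + 5*I*a + 25*I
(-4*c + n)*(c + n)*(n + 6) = -4*c^2*n - 24*c^2 - 3*c*n^2 - 18*c*n + n^3 + 6*n^2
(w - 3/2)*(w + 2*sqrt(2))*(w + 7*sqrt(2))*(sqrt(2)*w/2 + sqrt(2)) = sqrt(2)*w^4/2 + sqrt(2)*w^3/4 + 9*w^3 + 9*w^2/2 + 25*sqrt(2)*w^2/2 - 27*w + 7*sqrt(2)*w - 42*sqrt(2)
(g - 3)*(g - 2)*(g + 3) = g^3 - 2*g^2 - 9*g + 18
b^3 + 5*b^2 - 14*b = b*(b - 2)*(b + 7)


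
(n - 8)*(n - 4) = n^2 - 12*n + 32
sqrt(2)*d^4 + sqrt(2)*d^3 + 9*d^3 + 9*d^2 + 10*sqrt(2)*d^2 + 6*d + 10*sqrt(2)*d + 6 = (d + 1)*(d + sqrt(2))*(d + 3*sqrt(2))*(sqrt(2)*d + 1)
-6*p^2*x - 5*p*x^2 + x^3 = x*(-6*p + x)*(p + x)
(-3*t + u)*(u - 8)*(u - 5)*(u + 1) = -3*t*u^3 + 36*t*u^2 - 81*t*u - 120*t + u^4 - 12*u^3 + 27*u^2 + 40*u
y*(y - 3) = y^2 - 3*y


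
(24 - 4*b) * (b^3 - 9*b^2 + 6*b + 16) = -4*b^4 + 60*b^3 - 240*b^2 + 80*b + 384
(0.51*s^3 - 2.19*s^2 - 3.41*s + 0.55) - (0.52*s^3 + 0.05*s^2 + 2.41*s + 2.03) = -0.01*s^3 - 2.24*s^2 - 5.82*s - 1.48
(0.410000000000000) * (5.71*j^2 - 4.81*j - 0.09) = 2.3411*j^2 - 1.9721*j - 0.0369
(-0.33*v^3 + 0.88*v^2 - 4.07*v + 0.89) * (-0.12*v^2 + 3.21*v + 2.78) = 0.0396*v^5 - 1.1649*v^4 + 2.3958*v^3 - 10.7251*v^2 - 8.4577*v + 2.4742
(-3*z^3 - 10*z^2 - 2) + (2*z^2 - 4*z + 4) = -3*z^3 - 8*z^2 - 4*z + 2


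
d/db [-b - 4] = -1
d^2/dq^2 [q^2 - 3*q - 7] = 2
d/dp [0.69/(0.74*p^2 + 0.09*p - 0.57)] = (-1.0212*p - 0.0621)/(0.74*p^2 + 0.09*p - 0.57)^2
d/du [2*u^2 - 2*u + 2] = 4*u - 2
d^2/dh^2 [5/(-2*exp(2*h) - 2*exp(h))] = 5*((exp(h) + 1)*(4*exp(h) + 1) - 2*(2*exp(h) + 1)^2)*exp(-h)/(2*(exp(h) + 1)^3)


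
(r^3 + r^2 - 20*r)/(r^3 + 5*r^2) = (r - 4)/r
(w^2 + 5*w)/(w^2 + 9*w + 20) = w/(w + 4)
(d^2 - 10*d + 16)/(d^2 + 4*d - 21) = (d^2 - 10*d + 16)/(d^2 + 4*d - 21)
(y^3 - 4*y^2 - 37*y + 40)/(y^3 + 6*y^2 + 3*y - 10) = (y - 8)/(y + 2)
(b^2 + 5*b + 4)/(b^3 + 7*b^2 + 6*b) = (b + 4)/(b*(b + 6))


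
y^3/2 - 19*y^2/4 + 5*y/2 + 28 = (y/2 + 1)*(y - 8)*(y - 7/2)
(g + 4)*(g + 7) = g^2 + 11*g + 28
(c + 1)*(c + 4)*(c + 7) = c^3 + 12*c^2 + 39*c + 28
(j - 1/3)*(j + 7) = j^2 + 20*j/3 - 7/3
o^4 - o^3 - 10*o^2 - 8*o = o*(o - 4)*(o + 1)*(o + 2)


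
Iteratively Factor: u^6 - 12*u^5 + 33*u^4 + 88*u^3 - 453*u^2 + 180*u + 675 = (u + 3)*(u^5 - 15*u^4 + 78*u^3 - 146*u^2 - 15*u + 225) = (u - 5)*(u + 3)*(u^4 - 10*u^3 + 28*u^2 - 6*u - 45) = (u - 5)*(u - 3)*(u + 3)*(u^3 - 7*u^2 + 7*u + 15) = (u - 5)^2*(u - 3)*(u + 3)*(u^2 - 2*u - 3) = (u - 5)^2*(u - 3)*(u + 1)*(u + 3)*(u - 3)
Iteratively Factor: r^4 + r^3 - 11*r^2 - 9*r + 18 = (r + 2)*(r^3 - r^2 - 9*r + 9) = (r + 2)*(r + 3)*(r^2 - 4*r + 3) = (r - 3)*(r + 2)*(r + 3)*(r - 1)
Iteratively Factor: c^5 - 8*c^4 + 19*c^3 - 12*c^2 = (c - 4)*(c^4 - 4*c^3 + 3*c^2) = (c - 4)*(c - 1)*(c^3 - 3*c^2) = (c - 4)*(c - 3)*(c - 1)*(c^2) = c*(c - 4)*(c - 3)*(c - 1)*(c)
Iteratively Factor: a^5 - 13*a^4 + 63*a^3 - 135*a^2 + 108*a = (a - 4)*(a^4 - 9*a^3 + 27*a^2 - 27*a) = (a - 4)*(a - 3)*(a^3 - 6*a^2 + 9*a) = a*(a - 4)*(a - 3)*(a^2 - 6*a + 9) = a*(a - 4)*(a - 3)^2*(a - 3)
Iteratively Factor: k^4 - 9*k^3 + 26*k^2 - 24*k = (k)*(k^3 - 9*k^2 + 26*k - 24) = k*(k - 4)*(k^2 - 5*k + 6) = k*(k - 4)*(k - 3)*(k - 2)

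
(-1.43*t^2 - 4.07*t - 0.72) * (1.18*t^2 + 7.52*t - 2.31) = -1.6874*t^4 - 15.5562*t^3 - 28.1527*t^2 + 3.9873*t + 1.6632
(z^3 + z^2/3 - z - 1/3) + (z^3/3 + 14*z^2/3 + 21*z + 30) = 4*z^3/3 + 5*z^2 + 20*z + 89/3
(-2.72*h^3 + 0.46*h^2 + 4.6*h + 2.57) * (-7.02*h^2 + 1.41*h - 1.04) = 19.0944*h^5 - 7.0644*h^4 - 28.8146*h^3 - 12.0338*h^2 - 1.1603*h - 2.6728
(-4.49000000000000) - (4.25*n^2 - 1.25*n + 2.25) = -4.25*n^2 + 1.25*n - 6.74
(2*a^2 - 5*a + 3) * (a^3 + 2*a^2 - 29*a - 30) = 2*a^5 - a^4 - 65*a^3 + 91*a^2 + 63*a - 90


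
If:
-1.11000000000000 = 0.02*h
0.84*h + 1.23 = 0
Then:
No Solution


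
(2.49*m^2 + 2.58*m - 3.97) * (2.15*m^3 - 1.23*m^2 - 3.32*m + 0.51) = 5.3535*m^5 + 2.4843*m^4 - 19.9757*m^3 - 2.4126*m^2 + 14.4962*m - 2.0247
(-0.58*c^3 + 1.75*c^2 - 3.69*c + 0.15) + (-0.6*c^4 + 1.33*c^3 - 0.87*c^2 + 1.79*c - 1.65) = -0.6*c^4 + 0.75*c^3 + 0.88*c^2 - 1.9*c - 1.5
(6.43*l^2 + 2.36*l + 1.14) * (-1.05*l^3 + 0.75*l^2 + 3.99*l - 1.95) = -6.7515*l^5 + 2.3445*l^4 + 26.2287*l^3 - 2.2671*l^2 - 0.0533999999999999*l - 2.223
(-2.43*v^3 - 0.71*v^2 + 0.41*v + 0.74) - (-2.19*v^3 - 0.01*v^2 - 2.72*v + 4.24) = -0.24*v^3 - 0.7*v^2 + 3.13*v - 3.5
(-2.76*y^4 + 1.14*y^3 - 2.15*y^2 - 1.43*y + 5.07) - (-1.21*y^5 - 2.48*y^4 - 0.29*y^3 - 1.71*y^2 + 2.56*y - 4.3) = 1.21*y^5 - 0.28*y^4 + 1.43*y^3 - 0.44*y^2 - 3.99*y + 9.37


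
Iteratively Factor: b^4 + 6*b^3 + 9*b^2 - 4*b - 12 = (b - 1)*(b^3 + 7*b^2 + 16*b + 12) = (b - 1)*(b + 3)*(b^2 + 4*b + 4) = (b - 1)*(b + 2)*(b + 3)*(b + 2)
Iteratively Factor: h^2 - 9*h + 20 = (h - 5)*(h - 4)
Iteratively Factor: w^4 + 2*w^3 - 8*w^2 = (w)*(w^3 + 2*w^2 - 8*w) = w*(w + 4)*(w^2 - 2*w) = w^2*(w + 4)*(w - 2)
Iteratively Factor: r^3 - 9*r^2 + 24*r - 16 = (r - 4)*(r^2 - 5*r + 4) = (r - 4)^2*(r - 1)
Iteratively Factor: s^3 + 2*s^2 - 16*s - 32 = (s + 2)*(s^2 - 16) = (s - 4)*(s + 2)*(s + 4)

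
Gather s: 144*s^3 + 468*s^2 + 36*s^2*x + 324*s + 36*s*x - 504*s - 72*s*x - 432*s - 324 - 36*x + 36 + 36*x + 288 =144*s^3 + s^2*(36*x + 468) + s*(-36*x - 612)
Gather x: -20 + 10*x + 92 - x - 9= 9*x + 63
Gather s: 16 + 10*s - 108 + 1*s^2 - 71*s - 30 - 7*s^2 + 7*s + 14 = -6*s^2 - 54*s - 108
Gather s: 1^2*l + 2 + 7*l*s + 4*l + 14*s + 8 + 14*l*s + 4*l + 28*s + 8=9*l + s*(21*l + 42) + 18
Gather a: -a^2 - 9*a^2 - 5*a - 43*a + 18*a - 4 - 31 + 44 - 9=-10*a^2 - 30*a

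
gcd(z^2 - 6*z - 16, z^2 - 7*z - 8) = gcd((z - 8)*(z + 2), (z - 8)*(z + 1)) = z - 8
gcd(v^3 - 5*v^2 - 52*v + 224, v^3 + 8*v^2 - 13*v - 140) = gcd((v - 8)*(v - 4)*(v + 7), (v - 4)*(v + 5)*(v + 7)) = v^2 + 3*v - 28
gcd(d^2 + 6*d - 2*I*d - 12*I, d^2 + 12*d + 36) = d + 6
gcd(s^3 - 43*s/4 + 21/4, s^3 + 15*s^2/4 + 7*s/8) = s + 7/2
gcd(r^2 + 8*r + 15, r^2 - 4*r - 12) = 1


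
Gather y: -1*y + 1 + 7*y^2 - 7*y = 7*y^2 - 8*y + 1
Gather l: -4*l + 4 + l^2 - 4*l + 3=l^2 - 8*l + 7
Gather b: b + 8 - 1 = b + 7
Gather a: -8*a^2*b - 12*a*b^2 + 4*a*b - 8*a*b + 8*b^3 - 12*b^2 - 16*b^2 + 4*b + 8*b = -8*a^2*b + a*(-12*b^2 - 4*b) + 8*b^3 - 28*b^2 + 12*b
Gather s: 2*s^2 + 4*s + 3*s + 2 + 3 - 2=2*s^2 + 7*s + 3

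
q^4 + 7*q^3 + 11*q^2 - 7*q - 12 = (q - 1)*(q + 1)*(q + 3)*(q + 4)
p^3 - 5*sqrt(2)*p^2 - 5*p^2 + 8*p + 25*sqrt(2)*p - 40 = (p - 5)*(p - 4*sqrt(2))*(p - sqrt(2))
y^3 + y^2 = y^2*(y + 1)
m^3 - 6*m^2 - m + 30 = (m - 5)*(m - 3)*(m + 2)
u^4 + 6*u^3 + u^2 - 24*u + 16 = (u - 1)^2*(u + 4)^2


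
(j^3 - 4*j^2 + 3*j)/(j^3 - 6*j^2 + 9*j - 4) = j*(j - 3)/(j^2 - 5*j + 4)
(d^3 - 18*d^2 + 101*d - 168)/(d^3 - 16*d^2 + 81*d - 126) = (d - 8)/(d - 6)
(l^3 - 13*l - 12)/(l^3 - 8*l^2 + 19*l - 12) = (l^2 + 4*l + 3)/(l^2 - 4*l + 3)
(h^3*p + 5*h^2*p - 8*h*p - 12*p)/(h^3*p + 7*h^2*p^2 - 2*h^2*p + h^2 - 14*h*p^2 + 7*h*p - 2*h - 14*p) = p*(h^2 + 7*h + 6)/(h^2*p + 7*h*p^2 + h + 7*p)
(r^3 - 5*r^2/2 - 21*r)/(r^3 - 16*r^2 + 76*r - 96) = r*(2*r + 7)/(2*(r^2 - 10*r + 16))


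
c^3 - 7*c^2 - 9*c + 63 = (c - 7)*(c - 3)*(c + 3)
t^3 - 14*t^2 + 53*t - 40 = (t - 8)*(t - 5)*(t - 1)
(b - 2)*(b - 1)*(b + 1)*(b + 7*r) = b^4 + 7*b^3*r - 2*b^3 - 14*b^2*r - b^2 - 7*b*r + 2*b + 14*r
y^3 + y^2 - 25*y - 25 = (y - 5)*(y + 1)*(y + 5)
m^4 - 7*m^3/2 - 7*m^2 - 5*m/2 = m*(m - 5)*(m + 1/2)*(m + 1)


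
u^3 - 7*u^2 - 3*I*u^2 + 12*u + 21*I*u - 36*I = (u - 4)*(u - 3)*(u - 3*I)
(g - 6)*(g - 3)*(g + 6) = g^3 - 3*g^2 - 36*g + 108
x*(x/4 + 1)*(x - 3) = x^3/4 + x^2/4 - 3*x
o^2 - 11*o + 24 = (o - 8)*(o - 3)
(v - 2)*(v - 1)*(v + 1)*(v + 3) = v^4 + v^3 - 7*v^2 - v + 6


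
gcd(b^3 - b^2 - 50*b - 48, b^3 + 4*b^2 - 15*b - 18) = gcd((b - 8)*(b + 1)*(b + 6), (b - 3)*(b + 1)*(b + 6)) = b^2 + 7*b + 6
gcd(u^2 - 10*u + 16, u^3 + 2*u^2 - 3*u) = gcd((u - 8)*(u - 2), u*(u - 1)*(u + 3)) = 1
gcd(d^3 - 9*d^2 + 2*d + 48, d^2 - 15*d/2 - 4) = d - 8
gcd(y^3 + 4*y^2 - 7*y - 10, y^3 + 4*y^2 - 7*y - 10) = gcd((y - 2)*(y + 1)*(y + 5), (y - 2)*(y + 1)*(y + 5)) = y^3 + 4*y^2 - 7*y - 10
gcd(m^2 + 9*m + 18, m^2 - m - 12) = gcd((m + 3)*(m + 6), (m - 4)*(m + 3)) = m + 3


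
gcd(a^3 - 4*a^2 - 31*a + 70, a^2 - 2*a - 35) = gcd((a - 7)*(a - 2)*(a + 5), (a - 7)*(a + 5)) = a^2 - 2*a - 35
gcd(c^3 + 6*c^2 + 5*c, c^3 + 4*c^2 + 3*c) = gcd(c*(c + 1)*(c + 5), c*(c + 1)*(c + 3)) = c^2 + c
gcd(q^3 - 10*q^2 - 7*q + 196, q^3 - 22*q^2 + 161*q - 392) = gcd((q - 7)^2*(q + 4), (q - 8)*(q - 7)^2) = q^2 - 14*q + 49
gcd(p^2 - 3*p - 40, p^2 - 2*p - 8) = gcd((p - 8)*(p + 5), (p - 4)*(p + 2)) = 1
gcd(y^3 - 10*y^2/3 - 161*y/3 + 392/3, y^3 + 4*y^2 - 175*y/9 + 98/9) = y^2 + 14*y/3 - 49/3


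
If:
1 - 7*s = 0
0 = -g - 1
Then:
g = -1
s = 1/7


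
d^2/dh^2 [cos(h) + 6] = -cos(h)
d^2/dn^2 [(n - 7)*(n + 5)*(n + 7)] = 6*n + 10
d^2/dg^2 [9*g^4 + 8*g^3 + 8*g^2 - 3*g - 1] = 108*g^2 + 48*g + 16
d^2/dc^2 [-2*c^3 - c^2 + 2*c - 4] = -12*c - 2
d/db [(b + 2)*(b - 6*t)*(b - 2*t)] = 3*b^2 - 16*b*t + 4*b + 12*t^2 - 16*t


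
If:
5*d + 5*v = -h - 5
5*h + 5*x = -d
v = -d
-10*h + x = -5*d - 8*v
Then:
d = 275/16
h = -5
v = -275/16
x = 25/16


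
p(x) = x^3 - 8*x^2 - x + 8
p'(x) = 3*x^2 - 16*x - 1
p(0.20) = 7.49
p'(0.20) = -4.08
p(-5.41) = -379.08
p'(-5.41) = 173.36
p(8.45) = 31.68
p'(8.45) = 78.01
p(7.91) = -5.54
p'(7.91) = 60.14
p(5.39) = -73.22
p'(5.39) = -0.08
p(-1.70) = -18.33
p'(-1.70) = 34.87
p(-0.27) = 7.67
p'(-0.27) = 3.54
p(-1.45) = -10.42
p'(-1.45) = 28.51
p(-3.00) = -88.00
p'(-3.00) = 74.00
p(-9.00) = -1360.00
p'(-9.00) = 386.00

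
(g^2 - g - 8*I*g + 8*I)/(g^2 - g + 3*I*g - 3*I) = (g - 8*I)/(g + 3*I)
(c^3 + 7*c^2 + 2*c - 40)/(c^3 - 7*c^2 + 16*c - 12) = (c^2 + 9*c + 20)/(c^2 - 5*c + 6)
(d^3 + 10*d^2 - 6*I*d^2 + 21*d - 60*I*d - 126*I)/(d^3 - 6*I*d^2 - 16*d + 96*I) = (d^2 + 10*d + 21)/(d^2 - 16)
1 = 1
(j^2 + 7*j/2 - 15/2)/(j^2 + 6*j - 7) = (2*j^2 + 7*j - 15)/(2*(j^2 + 6*j - 7))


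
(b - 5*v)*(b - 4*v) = b^2 - 9*b*v + 20*v^2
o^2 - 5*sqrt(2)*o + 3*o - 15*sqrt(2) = (o + 3)*(o - 5*sqrt(2))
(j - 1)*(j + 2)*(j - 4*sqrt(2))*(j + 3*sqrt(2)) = j^4 - sqrt(2)*j^3 + j^3 - 26*j^2 - sqrt(2)*j^2 - 24*j + 2*sqrt(2)*j + 48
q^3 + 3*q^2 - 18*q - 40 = (q - 4)*(q + 2)*(q + 5)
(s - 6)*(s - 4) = s^2 - 10*s + 24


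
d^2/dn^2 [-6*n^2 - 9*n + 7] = -12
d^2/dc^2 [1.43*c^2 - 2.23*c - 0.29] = 2.86000000000000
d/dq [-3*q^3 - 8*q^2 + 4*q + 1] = -9*q^2 - 16*q + 4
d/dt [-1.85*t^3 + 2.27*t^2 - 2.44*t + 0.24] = -5.55*t^2 + 4.54*t - 2.44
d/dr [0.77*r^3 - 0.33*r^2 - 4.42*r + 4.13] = 2.31*r^2 - 0.66*r - 4.42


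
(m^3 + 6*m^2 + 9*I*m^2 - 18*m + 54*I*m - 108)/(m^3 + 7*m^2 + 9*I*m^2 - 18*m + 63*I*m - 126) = (m + 6)/(m + 7)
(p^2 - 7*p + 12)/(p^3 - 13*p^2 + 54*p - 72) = 1/(p - 6)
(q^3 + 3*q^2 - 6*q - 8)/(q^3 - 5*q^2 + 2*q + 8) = (q + 4)/(q - 4)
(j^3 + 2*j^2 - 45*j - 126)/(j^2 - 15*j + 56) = (j^2 + 9*j + 18)/(j - 8)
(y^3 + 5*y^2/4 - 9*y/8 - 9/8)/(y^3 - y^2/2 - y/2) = (8*y^2 + 18*y + 9)/(4*y*(2*y + 1))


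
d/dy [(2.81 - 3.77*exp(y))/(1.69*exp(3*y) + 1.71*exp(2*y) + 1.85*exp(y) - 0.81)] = (12.7426*exp(3*y) - 7.8*exp(2*y) - 9.6102*exp(y) - 2.1448)*exp(y)/(2.8561*exp(6*y) + 5.7798*exp(5*y) + 9.1771*exp(4*y) + 3.5892*exp(3*y) + 0.6523*exp(2*y) - 2.997*exp(y) + 0.6561)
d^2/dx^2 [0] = 0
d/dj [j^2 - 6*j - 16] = 2*j - 6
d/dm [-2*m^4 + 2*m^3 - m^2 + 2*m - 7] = -8*m^3 + 6*m^2 - 2*m + 2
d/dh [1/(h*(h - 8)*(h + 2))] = (-h*(h - 8) - h*(h + 2) - (h - 8)*(h + 2))/(h^2*(h - 8)^2*(h + 2)^2)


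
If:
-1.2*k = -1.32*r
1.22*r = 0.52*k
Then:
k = 0.00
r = 0.00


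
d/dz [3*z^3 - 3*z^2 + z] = 9*z^2 - 6*z + 1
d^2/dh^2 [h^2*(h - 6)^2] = 12*h^2 - 72*h + 72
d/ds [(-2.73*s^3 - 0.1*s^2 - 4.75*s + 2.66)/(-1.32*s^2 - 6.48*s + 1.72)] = (3.6036*s^4 + 35.3808*s^3 - 19.7088*s^2 + 6.6784*s + 9.0668)/(1.7424*s^4 + 17.1072*s^3 + 37.4496*s^2 - 22.2912*s + 2.9584)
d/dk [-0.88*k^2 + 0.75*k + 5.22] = 0.75 - 1.76*k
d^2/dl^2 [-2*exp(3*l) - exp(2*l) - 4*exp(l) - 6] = (-18*exp(2*l) - 4*exp(l) - 4)*exp(l)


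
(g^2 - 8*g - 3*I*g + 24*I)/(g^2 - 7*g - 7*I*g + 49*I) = (g^2 - 8*g - 3*I*g + 24*I)/(g^2 - 7*g - 7*I*g + 49*I)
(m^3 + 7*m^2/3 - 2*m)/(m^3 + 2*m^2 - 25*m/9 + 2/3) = 3*m/(3*m - 1)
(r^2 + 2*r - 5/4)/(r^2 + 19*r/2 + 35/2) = (r - 1/2)/(r + 7)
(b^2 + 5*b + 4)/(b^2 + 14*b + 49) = (b^2 + 5*b + 4)/(b^2 + 14*b + 49)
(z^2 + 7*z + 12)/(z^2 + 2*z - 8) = (z + 3)/(z - 2)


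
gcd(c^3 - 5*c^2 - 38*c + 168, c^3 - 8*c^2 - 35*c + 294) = c^2 - c - 42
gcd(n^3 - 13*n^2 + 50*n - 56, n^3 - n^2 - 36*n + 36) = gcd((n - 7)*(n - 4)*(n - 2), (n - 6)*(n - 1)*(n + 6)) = 1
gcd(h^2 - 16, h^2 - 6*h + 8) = h - 4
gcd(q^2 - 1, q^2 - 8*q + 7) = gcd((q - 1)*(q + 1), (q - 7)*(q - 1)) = q - 1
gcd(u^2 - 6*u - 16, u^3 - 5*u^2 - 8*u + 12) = u + 2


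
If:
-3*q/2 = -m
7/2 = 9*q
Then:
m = 7/12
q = 7/18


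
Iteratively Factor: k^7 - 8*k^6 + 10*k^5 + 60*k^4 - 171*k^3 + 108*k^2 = (k - 3)*(k^6 - 5*k^5 - 5*k^4 + 45*k^3 - 36*k^2) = (k - 4)*(k - 3)*(k^5 - k^4 - 9*k^3 + 9*k^2) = k*(k - 4)*(k - 3)*(k^4 - k^3 - 9*k^2 + 9*k) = k^2*(k - 4)*(k - 3)*(k^3 - k^2 - 9*k + 9) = k^2*(k - 4)*(k - 3)^2*(k^2 + 2*k - 3) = k^2*(k - 4)*(k - 3)^2*(k - 1)*(k + 3)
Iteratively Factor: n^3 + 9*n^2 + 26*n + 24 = (n + 3)*(n^2 + 6*n + 8) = (n + 2)*(n + 3)*(n + 4)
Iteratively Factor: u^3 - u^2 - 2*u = (u - 2)*(u^2 + u) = u*(u - 2)*(u + 1)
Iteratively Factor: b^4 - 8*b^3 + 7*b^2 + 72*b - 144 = (b - 4)*(b^3 - 4*b^2 - 9*b + 36) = (b - 4)*(b + 3)*(b^2 - 7*b + 12) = (b - 4)^2*(b + 3)*(b - 3)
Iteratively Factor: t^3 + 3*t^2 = (t)*(t^2 + 3*t) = t^2*(t + 3)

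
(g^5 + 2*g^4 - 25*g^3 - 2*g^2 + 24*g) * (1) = g^5 + 2*g^4 - 25*g^3 - 2*g^2 + 24*g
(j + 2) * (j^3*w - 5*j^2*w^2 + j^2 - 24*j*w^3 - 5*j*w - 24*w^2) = j^4*w - 5*j^3*w^2 + 2*j^3*w + j^3 - 24*j^2*w^3 - 10*j^2*w^2 - 5*j^2*w + 2*j^2 - 48*j*w^3 - 24*j*w^2 - 10*j*w - 48*w^2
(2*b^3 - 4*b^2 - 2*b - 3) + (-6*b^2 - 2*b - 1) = 2*b^3 - 10*b^2 - 4*b - 4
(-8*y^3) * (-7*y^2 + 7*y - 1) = 56*y^5 - 56*y^4 + 8*y^3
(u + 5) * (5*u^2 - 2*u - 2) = 5*u^3 + 23*u^2 - 12*u - 10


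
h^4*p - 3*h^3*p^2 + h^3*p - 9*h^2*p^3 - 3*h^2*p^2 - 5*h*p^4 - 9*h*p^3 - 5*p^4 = (h - 5*p)*(h + p)^2*(h*p + p)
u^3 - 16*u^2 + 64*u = u*(u - 8)^2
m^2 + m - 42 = (m - 6)*(m + 7)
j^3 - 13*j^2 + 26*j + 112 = (j - 8)*(j - 7)*(j + 2)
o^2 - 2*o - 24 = (o - 6)*(o + 4)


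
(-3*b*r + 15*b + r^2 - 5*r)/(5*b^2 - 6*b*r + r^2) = (-3*b*r + 15*b + r^2 - 5*r)/(5*b^2 - 6*b*r + r^2)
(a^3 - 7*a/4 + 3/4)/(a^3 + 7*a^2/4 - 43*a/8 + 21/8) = 2*(4*a^2 + 4*a - 3)/(8*a^2 + 22*a - 21)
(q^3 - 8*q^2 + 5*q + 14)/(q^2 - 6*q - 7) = q - 2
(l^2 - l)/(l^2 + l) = (l - 1)/(l + 1)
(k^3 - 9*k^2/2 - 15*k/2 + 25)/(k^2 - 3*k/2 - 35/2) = (2*k^2 + k - 10)/(2*k + 7)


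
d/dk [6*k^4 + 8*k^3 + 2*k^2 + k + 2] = 24*k^3 + 24*k^2 + 4*k + 1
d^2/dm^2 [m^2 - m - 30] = 2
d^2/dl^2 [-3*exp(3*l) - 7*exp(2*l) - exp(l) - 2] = (-27*exp(2*l) - 28*exp(l) - 1)*exp(l)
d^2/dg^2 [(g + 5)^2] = 2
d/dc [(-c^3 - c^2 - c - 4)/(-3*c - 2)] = (6*c^3 + 9*c^2 + 4*c - 10)/(9*c^2 + 12*c + 4)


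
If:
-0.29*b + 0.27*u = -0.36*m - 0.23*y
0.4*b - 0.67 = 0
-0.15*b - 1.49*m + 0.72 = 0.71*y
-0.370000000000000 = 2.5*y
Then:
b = 1.68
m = 0.39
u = 1.41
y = -0.15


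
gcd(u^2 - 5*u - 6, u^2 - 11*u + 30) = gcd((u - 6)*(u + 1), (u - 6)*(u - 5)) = u - 6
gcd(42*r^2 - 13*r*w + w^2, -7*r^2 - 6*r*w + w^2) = 7*r - w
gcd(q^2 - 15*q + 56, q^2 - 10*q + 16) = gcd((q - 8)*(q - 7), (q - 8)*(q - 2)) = q - 8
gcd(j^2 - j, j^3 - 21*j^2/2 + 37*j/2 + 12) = 1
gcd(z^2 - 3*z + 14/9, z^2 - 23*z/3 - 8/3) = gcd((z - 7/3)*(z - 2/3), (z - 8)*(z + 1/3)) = 1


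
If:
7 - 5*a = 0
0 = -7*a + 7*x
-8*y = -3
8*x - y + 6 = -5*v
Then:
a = 7/5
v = -673/200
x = 7/5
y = 3/8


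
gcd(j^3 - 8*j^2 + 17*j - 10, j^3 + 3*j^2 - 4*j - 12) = j - 2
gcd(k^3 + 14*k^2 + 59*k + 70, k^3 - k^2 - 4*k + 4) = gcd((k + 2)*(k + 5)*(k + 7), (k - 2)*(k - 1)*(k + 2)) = k + 2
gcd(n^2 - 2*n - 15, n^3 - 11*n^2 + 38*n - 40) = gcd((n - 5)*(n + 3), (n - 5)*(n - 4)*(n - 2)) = n - 5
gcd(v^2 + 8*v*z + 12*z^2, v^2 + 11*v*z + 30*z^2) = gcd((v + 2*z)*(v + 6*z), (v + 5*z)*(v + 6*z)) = v + 6*z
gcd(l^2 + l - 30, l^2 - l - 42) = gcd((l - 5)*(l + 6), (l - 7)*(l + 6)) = l + 6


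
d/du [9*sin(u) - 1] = 9*cos(u)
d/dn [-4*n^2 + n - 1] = 1 - 8*n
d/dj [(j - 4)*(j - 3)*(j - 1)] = 3*j^2 - 16*j + 19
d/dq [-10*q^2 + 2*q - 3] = 2 - 20*q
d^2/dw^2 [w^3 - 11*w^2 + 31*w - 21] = 6*w - 22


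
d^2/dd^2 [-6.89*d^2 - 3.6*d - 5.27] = -13.7800000000000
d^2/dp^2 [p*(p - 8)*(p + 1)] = 6*p - 14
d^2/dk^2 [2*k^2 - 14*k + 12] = 4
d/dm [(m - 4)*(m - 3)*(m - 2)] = 3*m^2 - 18*m + 26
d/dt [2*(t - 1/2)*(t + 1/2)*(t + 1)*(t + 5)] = 8*t^3 + 36*t^2 + 19*t - 3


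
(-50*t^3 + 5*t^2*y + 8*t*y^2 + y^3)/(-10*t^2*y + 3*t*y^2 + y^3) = (5*t + y)/y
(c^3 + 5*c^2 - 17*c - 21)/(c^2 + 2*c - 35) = (c^2 - 2*c - 3)/(c - 5)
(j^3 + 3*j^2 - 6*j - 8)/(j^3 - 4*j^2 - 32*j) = (j^2 - j - 2)/(j*(j - 8))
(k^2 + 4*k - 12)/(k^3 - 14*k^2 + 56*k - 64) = (k + 6)/(k^2 - 12*k + 32)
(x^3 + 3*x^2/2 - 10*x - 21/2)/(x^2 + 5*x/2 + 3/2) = (2*x^2 + x - 21)/(2*x + 3)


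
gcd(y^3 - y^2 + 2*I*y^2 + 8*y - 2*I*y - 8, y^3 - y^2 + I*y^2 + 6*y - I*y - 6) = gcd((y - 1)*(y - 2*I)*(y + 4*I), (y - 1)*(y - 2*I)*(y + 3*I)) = y^2 + y*(-1 - 2*I) + 2*I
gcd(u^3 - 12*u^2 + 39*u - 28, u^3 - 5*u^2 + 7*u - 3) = u - 1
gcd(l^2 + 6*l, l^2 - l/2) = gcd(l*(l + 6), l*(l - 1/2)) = l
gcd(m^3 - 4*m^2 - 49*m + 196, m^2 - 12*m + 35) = m - 7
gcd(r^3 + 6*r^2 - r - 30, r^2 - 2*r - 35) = r + 5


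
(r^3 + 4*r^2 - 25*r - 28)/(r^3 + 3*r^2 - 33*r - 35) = (r - 4)/(r - 5)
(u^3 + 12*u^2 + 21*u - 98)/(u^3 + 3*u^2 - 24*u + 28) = (u + 7)/(u - 2)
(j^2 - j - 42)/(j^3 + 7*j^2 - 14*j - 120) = (j - 7)/(j^2 + j - 20)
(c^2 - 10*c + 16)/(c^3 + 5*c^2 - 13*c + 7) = (c^2 - 10*c + 16)/(c^3 + 5*c^2 - 13*c + 7)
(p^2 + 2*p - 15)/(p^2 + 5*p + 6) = (p^2 + 2*p - 15)/(p^2 + 5*p + 6)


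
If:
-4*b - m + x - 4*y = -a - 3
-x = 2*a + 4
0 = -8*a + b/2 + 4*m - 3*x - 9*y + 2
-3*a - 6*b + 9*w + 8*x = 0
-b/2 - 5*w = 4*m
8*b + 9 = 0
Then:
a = -35659/37424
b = -9/8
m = -31881/37424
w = 29715/37424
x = -39189/18712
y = 49631/37424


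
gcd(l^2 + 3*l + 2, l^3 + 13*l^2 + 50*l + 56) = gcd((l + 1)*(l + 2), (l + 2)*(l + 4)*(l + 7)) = l + 2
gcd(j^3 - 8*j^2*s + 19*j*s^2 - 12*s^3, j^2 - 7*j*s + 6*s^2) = -j + s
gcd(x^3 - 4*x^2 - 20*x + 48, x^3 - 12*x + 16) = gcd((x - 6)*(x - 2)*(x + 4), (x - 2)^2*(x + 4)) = x^2 + 2*x - 8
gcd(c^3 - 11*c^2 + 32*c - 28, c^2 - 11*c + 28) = c - 7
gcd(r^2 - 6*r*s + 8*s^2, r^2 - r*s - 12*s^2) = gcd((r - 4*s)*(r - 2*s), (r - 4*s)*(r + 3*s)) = r - 4*s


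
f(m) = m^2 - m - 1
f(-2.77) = 9.44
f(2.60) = 3.16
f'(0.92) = 0.84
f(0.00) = -1.00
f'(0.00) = -1.00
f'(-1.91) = -4.82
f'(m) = 2*m - 1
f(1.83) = 0.52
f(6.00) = 29.00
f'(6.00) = 11.00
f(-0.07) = -0.93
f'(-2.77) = -6.54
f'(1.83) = 2.66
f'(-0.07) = -1.14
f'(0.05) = -0.90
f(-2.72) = 9.12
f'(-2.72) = -6.44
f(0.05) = -1.05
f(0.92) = -1.07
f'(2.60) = 4.20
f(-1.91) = 4.56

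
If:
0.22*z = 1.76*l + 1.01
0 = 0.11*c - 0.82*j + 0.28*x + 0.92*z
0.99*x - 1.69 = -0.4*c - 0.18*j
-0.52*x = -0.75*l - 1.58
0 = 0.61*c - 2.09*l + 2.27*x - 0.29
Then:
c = -12.65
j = 13.36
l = 0.94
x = 4.39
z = 12.08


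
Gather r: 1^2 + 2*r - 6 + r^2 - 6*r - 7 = r^2 - 4*r - 12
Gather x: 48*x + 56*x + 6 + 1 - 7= 104*x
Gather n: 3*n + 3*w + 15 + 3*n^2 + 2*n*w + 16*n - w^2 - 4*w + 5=3*n^2 + n*(2*w + 19) - w^2 - w + 20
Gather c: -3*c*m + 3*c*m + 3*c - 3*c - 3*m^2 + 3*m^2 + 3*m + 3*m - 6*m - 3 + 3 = 0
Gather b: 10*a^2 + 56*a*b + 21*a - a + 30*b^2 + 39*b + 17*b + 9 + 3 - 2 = 10*a^2 + 20*a + 30*b^2 + b*(56*a + 56) + 10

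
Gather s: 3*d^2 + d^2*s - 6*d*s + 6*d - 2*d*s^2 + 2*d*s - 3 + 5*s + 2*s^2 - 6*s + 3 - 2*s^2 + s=3*d^2 - 2*d*s^2 + 6*d + s*(d^2 - 4*d)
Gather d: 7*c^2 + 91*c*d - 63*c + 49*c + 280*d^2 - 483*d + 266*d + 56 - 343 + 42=7*c^2 - 14*c + 280*d^2 + d*(91*c - 217) - 245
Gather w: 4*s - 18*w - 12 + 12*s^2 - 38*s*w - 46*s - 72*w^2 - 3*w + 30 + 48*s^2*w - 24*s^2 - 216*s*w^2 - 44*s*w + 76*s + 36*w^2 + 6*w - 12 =-12*s^2 + 34*s + w^2*(-216*s - 36) + w*(48*s^2 - 82*s - 15) + 6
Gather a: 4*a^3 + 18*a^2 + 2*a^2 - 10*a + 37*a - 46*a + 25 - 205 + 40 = 4*a^3 + 20*a^2 - 19*a - 140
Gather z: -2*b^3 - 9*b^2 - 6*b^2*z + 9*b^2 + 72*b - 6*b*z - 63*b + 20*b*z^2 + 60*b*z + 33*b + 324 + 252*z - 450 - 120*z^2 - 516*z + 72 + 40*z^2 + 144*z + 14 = -2*b^3 + 42*b + z^2*(20*b - 80) + z*(-6*b^2 + 54*b - 120) - 40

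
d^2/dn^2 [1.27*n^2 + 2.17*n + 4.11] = 2.54000000000000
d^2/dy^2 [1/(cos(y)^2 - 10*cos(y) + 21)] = (-8*sin(y)^4 + 36*sin(y)^2 - 495*cos(y) + 15*cos(3*y) + 288)/(2*(cos(y) - 7)^3*(cos(y) - 3)^3)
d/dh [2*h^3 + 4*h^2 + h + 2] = 6*h^2 + 8*h + 1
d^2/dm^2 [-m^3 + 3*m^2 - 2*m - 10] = 6 - 6*m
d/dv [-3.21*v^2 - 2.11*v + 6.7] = -6.42*v - 2.11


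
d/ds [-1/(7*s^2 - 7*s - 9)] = 7*(2*s - 1)/(-7*s^2 + 7*s + 9)^2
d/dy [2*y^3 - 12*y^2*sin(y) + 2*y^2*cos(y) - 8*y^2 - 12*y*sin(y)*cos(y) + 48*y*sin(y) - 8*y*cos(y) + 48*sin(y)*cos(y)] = -2*y^2*sin(y) - 12*y^2*cos(y) + 6*y^2 - 16*y*sin(y) + 52*y*cos(y) - 12*y*cos(2*y) - 16*y + 48*sin(y) - 6*sin(2*y) - 8*cos(y) + 48*cos(2*y)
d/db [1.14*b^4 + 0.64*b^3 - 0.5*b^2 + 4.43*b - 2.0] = 4.56*b^3 + 1.92*b^2 - 1.0*b + 4.43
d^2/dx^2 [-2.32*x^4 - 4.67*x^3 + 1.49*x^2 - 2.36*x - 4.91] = -27.84*x^2 - 28.02*x + 2.98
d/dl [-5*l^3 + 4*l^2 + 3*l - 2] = -15*l^2 + 8*l + 3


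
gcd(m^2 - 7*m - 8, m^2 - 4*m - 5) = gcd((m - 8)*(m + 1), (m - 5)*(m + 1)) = m + 1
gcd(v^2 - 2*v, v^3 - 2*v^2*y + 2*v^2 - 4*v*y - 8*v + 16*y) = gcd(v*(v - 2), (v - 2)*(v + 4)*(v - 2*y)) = v - 2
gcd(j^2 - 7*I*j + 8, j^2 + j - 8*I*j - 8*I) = j - 8*I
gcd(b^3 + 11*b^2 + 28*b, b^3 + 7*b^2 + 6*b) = b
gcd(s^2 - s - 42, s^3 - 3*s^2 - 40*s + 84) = s^2 - s - 42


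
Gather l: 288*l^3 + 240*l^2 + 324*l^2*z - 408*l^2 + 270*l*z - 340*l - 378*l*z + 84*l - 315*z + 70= 288*l^3 + l^2*(324*z - 168) + l*(-108*z - 256) - 315*z + 70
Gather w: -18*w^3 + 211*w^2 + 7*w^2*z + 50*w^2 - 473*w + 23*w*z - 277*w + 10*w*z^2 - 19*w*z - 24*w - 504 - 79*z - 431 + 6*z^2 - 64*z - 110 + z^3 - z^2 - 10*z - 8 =-18*w^3 + w^2*(7*z + 261) + w*(10*z^2 + 4*z - 774) + z^3 + 5*z^2 - 153*z - 1053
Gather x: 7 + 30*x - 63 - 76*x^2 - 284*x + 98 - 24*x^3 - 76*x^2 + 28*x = -24*x^3 - 152*x^2 - 226*x + 42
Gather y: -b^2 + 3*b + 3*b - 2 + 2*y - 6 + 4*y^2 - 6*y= -b^2 + 6*b + 4*y^2 - 4*y - 8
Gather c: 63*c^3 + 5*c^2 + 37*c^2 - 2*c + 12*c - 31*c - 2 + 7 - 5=63*c^3 + 42*c^2 - 21*c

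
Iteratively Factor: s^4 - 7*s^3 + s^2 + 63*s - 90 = (s + 3)*(s^3 - 10*s^2 + 31*s - 30) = (s - 3)*(s + 3)*(s^2 - 7*s + 10) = (s - 5)*(s - 3)*(s + 3)*(s - 2)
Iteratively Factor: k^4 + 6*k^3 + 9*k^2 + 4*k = (k + 4)*(k^3 + 2*k^2 + k) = (k + 1)*(k + 4)*(k^2 + k) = k*(k + 1)*(k + 4)*(k + 1)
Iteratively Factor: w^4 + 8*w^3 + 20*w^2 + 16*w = (w + 2)*(w^3 + 6*w^2 + 8*w) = (w + 2)^2*(w^2 + 4*w) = (w + 2)^2*(w + 4)*(w)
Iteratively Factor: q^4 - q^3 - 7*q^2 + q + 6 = (q - 1)*(q^3 - 7*q - 6) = (q - 1)*(q + 2)*(q^2 - 2*q - 3) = (q - 3)*(q - 1)*(q + 2)*(q + 1)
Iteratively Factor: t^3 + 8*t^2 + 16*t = (t)*(t^2 + 8*t + 16) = t*(t + 4)*(t + 4)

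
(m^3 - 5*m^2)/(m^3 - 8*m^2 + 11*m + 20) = m^2/(m^2 - 3*m - 4)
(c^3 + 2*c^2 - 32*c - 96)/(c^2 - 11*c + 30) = (c^2 + 8*c + 16)/(c - 5)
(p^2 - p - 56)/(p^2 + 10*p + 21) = (p - 8)/(p + 3)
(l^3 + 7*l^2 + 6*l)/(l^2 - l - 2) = l*(l + 6)/(l - 2)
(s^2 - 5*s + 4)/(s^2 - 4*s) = (s - 1)/s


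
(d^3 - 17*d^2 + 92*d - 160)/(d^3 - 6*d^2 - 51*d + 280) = (d - 4)/(d + 7)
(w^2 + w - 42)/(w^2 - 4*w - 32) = (-w^2 - w + 42)/(-w^2 + 4*w + 32)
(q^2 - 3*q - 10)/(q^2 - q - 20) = (q + 2)/(q + 4)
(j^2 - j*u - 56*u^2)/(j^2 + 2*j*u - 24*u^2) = (j^2 - j*u - 56*u^2)/(j^2 + 2*j*u - 24*u^2)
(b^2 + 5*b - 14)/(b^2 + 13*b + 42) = (b - 2)/(b + 6)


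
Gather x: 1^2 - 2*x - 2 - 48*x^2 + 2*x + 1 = -48*x^2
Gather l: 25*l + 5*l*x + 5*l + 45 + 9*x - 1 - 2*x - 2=l*(5*x + 30) + 7*x + 42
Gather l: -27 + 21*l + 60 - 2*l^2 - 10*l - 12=-2*l^2 + 11*l + 21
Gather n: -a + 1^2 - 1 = -a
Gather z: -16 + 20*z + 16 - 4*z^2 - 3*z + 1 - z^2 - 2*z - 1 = -5*z^2 + 15*z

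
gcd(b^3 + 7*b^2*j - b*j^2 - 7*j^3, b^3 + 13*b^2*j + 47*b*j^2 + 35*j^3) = b^2 + 8*b*j + 7*j^2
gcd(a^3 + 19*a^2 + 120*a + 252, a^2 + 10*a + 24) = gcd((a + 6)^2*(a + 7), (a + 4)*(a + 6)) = a + 6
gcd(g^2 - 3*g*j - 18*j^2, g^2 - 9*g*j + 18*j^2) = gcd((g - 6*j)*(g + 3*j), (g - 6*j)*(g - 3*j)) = g - 6*j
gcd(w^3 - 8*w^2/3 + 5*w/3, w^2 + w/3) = w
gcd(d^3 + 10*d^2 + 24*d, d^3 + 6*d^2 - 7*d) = d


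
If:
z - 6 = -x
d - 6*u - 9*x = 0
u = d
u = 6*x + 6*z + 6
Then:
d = 42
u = 42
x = -70/3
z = 88/3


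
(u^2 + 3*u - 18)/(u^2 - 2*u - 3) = (u + 6)/(u + 1)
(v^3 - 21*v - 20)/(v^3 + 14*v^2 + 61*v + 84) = (v^2 - 4*v - 5)/(v^2 + 10*v + 21)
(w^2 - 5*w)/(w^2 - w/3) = 3*(w - 5)/(3*w - 1)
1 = 1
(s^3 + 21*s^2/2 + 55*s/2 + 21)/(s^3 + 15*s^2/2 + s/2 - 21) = (2*s + 3)/(2*s - 3)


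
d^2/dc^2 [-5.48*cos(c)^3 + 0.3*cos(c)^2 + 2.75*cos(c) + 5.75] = 1.36*cos(c) - 0.6*cos(2*c) + 12.33*cos(3*c)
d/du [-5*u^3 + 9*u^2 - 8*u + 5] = -15*u^2 + 18*u - 8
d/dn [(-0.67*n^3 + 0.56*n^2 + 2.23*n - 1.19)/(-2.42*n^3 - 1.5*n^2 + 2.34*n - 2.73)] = (2.3602*n^4 + 7.6576*n^3 + 1.5033*n^2 - 6.6276*n - 3.3033)/(5.8564*n^6 + 7.26*n^5 - 9.0756*n^4 + 6.1932*n^3 + 13.6656*n^2 - 12.7764*n + 7.4529)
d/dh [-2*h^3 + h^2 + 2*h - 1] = -6*h^2 + 2*h + 2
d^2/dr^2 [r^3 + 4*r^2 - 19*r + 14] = 6*r + 8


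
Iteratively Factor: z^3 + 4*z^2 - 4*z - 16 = (z + 4)*(z^2 - 4) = (z - 2)*(z + 4)*(z + 2)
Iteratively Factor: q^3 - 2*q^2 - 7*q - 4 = (q + 1)*(q^2 - 3*q - 4) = (q - 4)*(q + 1)*(q + 1)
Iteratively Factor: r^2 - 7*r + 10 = (r - 2)*(r - 5)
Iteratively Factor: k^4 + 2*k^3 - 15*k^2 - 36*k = (k)*(k^3 + 2*k^2 - 15*k - 36) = k*(k + 3)*(k^2 - k - 12) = k*(k + 3)^2*(k - 4)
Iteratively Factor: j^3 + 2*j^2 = (j + 2)*(j^2) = j*(j + 2)*(j)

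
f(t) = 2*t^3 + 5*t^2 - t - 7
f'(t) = 6*t^2 + 10*t - 1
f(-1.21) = -2.01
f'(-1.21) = -4.32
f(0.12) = -7.04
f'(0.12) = 0.29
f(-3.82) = -41.70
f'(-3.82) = 48.35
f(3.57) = 144.15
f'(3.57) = 111.17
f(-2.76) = -8.20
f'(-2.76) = 17.11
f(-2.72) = -7.54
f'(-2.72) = 16.19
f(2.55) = 56.13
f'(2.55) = 63.52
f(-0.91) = -3.46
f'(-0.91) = -5.13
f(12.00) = 4157.00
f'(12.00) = 983.00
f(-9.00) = -1051.00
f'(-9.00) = 395.00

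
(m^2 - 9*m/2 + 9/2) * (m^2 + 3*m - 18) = m^4 - 3*m^3/2 - 27*m^2 + 189*m/2 - 81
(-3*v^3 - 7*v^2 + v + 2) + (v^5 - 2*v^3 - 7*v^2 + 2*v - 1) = v^5 - 5*v^3 - 14*v^2 + 3*v + 1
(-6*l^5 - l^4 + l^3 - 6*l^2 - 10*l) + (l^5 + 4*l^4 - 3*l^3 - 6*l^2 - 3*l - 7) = -5*l^5 + 3*l^4 - 2*l^3 - 12*l^2 - 13*l - 7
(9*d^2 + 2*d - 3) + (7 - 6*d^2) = 3*d^2 + 2*d + 4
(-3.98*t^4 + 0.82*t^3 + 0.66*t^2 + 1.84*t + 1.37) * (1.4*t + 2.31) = -5.572*t^5 - 8.0458*t^4 + 2.8182*t^3 + 4.1006*t^2 + 6.1684*t + 3.1647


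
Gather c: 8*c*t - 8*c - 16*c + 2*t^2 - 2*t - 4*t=c*(8*t - 24) + 2*t^2 - 6*t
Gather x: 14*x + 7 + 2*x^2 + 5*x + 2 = 2*x^2 + 19*x + 9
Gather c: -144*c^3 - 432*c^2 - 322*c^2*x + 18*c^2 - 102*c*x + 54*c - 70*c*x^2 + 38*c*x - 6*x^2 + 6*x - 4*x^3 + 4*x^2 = -144*c^3 + c^2*(-322*x - 414) + c*(-70*x^2 - 64*x + 54) - 4*x^3 - 2*x^2 + 6*x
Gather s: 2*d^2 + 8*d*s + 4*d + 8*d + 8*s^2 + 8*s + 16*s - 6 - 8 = 2*d^2 + 12*d + 8*s^2 + s*(8*d + 24) - 14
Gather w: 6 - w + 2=8 - w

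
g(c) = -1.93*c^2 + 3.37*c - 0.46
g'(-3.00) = 14.95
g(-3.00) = -27.94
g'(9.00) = -31.37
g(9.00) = -126.46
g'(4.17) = -12.73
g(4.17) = -19.97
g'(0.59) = 1.09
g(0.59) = 0.86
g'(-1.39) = 8.74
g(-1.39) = -8.87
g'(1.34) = -1.80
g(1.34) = 0.59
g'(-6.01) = 26.57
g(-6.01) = -90.43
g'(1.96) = -4.20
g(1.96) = -1.27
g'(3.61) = -10.56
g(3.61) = -13.45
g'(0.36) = 1.98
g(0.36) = 0.50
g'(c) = 3.37 - 3.86*c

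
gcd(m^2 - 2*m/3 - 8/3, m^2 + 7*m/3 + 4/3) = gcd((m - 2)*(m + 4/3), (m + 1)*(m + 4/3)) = m + 4/3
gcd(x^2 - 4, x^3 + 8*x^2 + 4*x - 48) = x - 2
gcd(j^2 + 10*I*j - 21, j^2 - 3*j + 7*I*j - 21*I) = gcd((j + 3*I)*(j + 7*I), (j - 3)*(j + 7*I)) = j + 7*I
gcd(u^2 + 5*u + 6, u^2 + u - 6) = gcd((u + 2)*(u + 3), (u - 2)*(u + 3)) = u + 3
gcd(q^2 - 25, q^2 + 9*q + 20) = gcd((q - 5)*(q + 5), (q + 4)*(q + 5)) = q + 5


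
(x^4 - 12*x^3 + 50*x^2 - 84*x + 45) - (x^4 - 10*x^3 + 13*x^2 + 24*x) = -2*x^3 + 37*x^2 - 108*x + 45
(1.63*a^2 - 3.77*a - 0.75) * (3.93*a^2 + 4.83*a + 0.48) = 6.4059*a^4 - 6.9432*a^3 - 20.3742*a^2 - 5.4321*a - 0.36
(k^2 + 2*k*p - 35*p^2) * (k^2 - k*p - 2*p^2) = k^4 + k^3*p - 39*k^2*p^2 + 31*k*p^3 + 70*p^4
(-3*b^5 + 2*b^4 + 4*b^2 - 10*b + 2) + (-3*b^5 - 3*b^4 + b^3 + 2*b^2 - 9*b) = -6*b^5 - b^4 + b^3 + 6*b^2 - 19*b + 2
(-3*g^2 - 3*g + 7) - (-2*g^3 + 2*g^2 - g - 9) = 2*g^3 - 5*g^2 - 2*g + 16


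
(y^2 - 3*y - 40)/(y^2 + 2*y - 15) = (y - 8)/(y - 3)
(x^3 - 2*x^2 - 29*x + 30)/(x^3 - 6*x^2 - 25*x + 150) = (x - 1)/(x - 5)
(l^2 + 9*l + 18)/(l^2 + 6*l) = (l + 3)/l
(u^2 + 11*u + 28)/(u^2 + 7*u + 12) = (u + 7)/(u + 3)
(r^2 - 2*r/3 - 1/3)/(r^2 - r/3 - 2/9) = 3*(r - 1)/(3*r - 2)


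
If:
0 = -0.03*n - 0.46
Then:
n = -15.33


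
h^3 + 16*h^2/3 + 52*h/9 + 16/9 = (h + 2/3)^2*(h + 4)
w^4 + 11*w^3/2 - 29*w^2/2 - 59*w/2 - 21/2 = (w - 3)*(w + 1/2)*(w + 1)*(w + 7)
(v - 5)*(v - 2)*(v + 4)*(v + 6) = v^4 + 3*v^3 - 36*v^2 - 68*v + 240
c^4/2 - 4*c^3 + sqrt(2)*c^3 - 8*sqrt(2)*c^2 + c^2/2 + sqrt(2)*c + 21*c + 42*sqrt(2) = (c/2 + 1)*(c - 7)*(c - 3)*(c + 2*sqrt(2))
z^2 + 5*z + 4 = (z + 1)*(z + 4)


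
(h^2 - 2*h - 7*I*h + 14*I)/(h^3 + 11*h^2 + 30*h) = (h^2 - 2*h - 7*I*h + 14*I)/(h*(h^2 + 11*h + 30))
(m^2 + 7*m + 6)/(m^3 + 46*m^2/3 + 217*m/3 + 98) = 3*(m + 1)/(3*m^2 + 28*m + 49)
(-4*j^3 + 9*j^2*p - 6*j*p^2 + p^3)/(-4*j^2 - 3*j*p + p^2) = (j^2 - 2*j*p + p^2)/(j + p)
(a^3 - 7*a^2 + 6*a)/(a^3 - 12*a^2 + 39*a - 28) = a*(a - 6)/(a^2 - 11*a + 28)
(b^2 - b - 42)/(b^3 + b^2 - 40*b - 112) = (b + 6)/(b^2 + 8*b + 16)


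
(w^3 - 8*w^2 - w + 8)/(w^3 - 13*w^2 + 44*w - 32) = (w + 1)/(w - 4)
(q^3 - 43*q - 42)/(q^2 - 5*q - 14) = (q^2 + 7*q + 6)/(q + 2)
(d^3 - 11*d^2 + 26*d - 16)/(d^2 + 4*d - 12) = (d^2 - 9*d + 8)/(d + 6)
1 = 1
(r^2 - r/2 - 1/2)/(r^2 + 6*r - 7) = (r + 1/2)/(r + 7)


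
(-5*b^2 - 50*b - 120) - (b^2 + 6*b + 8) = -6*b^2 - 56*b - 128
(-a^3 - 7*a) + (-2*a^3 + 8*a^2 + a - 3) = -3*a^3 + 8*a^2 - 6*a - 3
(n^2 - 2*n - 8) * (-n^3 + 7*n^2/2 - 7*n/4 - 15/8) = -n^5 + 11*n^4/2 - 3*n^3/4 - 211*n^2/8 + 71*n/4 + 15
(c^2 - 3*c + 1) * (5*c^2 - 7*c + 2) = 5*c^4 - 22*c^3 + 28*c^2 - 13*c + 2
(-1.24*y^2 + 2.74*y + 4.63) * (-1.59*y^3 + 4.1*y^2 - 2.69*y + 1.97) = 1.9716*y^5 - 9.4406*y^4 + 7.2079*y^3 + 9.1696*y^2 - 7.0569*y + 9.1211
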